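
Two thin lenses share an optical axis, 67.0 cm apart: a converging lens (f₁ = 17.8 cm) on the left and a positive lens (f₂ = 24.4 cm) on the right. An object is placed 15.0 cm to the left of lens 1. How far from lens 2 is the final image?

28.7 cm

Lens 1: 1/d_i1 = 1/f₁ − 1/d_o1 = 1/(17.8) − 1/(15.0) = -0.01049, so d_i1 = -95.36 cm.
The intermediate image is 95.36 cm to the left of lens 1 (virtual), which is 67.0 − (-95.36) = 162.4 cm to the left of lens 2, so d_o2 = +162.4 cm.
Lens 2: 1/d_i2 = 1/f₂ − 1/d_o2 = 1/(24.4) − 1/(162.4) = 0.03483, so d_i2 = 28.7 cm.
The final image is real, 28.7 cm to the right of lens 2 (overall magnification ≈ -1.1).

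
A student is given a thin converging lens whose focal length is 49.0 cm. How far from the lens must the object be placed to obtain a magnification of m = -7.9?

55.2 cm

m = −d_i/d_o ⇒ d_i = −m·d_o.
1/f = 1/d_o + 1/d_i = 1/d_o − 1/(m·d_o) = (1 − 1/m)/d_o, so d_o = f(1 − 1/m) = (49.00)(1 − 1/(-7.9)) = 55.2 cm.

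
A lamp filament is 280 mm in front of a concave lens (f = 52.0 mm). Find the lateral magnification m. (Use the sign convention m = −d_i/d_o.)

For a concave lens, f = -52.0 mm.
1/d_i = 1/f − 1/d_o = 1/(-52.00) − 1/(280) = -0.02280, so d_i = -43.86 mm.
m = −d_i/d_o = −(-43.86)/(280) = +0.157.
The image is virtual, upright and reduced, on the same side as the object.

m = +0.157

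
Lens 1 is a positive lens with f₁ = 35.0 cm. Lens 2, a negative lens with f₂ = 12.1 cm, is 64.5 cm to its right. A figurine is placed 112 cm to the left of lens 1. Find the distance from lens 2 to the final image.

Lens 1: 1/d_i1 = 1/f₁ − 1/d_o1 = 1/(35.0) − 1/(112) = 0.01964, so d_i1 = 50.91 cm.
The intermediate image is 50.91 cm to the right of lens 1, which is 64.5 − (50.91) = 13.59 cm to the left of lens 2, so d_o2 = +13.59 cm.
Lens 2 is diverging, so f₂ = −12.1 cm.
Lens 2: 1/d_i2 = 1/f₂ − 1/d_o2 = 1/(-12.1) − 1/(13.59) = -0.1562, so d_i2 = -6.40 cm.
The final image is virtual, 6.40 cm to the left of lens 2 (overall magnification ≈ -0.21).

6.40 cm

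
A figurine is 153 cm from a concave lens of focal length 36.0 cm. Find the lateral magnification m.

For a concave lens, f = -36.0 cm.
1/d_i = 1/f − 1/d_o = 1/(-36.00) − 1/(153) = -0.03431, so d_i = -29.14 cm.
m = −d_i/d_o = −(-29.14)/(153) = +0.190.
The image is virtual, upright and reduced, on the same side as the object.

m = +0.190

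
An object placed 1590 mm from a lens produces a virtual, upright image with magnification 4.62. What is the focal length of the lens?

m = −d_i/d_o ⇒ d_i = −m·d_o = −(+4.62)·(1590) = -7346 mm.
1/f = 1/d_o + 1/d_i = 1/(1590) + 1/(-7346) = 0.0004928, so f = 2030 mm.
Since f is positive, the lens is converging.

f = 2030 mm (converging)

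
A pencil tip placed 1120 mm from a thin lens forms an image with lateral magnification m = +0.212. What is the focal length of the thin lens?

m = −d_i/d_o ⇒ d_i = −m·d_o = −(+0.212)·(1120) = -237.4 mm.
1/f = 1/d_o + 1/d_i = 1/(1120) + 1/(-237.4) = -0.003319, so f = -301 mm.
Since f is negative, the thin lens is diverging.

f = -301 mm (diverging)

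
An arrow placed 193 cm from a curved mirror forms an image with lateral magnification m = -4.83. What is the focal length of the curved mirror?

m = −d_i/d_o ⇒ d_i = −m·d_o = −(-4.83)·(193) = 932.2 cm.
1/f = 1/d_o + 1/d_i = 1/(193) + 1/(932.2) = 0.006254, so f = 160 cm.
Since f is positive, the curved mirror is concave.

f = 160 cm (concave)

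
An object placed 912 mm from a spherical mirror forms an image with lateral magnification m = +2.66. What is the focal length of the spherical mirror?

f = 1460 mm (concave)

m = −d_i/d_o ⇒ d_i = −m·d_o = −(+2.66)·(912) = -2426 mm.
1/f = 1/d_o + 1/d_i = 1/(912) + 1/(-2426) = 0.0006843, so f = 1460 mm.
Since f is positive, the spherical mirror is concave.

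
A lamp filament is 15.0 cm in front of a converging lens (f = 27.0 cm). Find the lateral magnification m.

m = +2.25

1/d_i = 1/f − 1/d_o = 1/(27.00) − 1/(15.0) = -0.02963, so d_i = -33.75 cm.
m = −d_i/d_o = −(-33.75)/(15.0) = +2.25.
The image is virtual, upright and enlarged, on the same side as the object.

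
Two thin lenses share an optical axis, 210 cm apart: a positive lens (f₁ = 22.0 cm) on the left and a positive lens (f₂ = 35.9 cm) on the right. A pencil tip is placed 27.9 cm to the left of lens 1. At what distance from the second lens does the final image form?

54.3 cm

Lens 1: 1/d_i1 = 1/f₁ − 1/d_o1 = 1/(22.0) − 1/(27.9) = 0.009612, so d_i1 = 104.0 cm.
The intermediate image is 104.0 cm to the right of lens 1, which is 210 − (104.0) = 106.0 cm to the left of lens 2, so d_o2 = +106.0 cm.
Lens 2: 1/d_i2 = 1/f₂ − 1/d_o2 = 1/(35.9) − 1/(106.0) = 0.01842, so d_i2 = 54.3 cm.
The final image is real, 54.3 cm to the right of lens 2 (overall magnification ≈ 1.9).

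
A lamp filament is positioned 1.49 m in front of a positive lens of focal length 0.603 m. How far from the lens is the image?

1.01 m

Lens equation: 1/q = 1/f − 1/p = 1/(0.6030) − 1/(1.49) = 1.658 − 0.6711 = 0.9872, so q = 1.01 m.
The image is real, inverted and reduced, on the far side of the lens.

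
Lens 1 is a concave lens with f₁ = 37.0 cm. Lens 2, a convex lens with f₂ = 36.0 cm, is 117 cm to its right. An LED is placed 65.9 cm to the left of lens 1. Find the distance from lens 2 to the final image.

Lens 1 is diverging, so f₁ = −37.0 cm.
Lens 1: 1/d_i1 = 1/f₁ − 1/d_o1 = 1/(-37.0) − 1/(65.9) = -0.04220, so d_i1 = -23.70 cm.
The intermediate image is 23.70 cm to the left of lens 1 (virtual), which is 117 − (-23.70) = 140.7 cm to the left of lens 2, so d_o2 = +140.7 cm.
Lens 2: 1/d_i2 = 1/f₂ − 1/d_o2 = 1/(36.0) − 1/(140.7) = 0.02067, so d_i2 = 48.4 cm.
The final image is real, 48.4 cm to the right of lens 2 (overall magnification ≈ -0.12).

48.4 cm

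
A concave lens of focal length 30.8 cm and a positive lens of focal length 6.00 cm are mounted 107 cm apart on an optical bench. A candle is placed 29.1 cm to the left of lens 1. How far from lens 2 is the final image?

6.31 cm

Lens 1 is diverging, so f₁ = −30.8 cm.
Lens 1: 1/d_i1 = 1/f₁ − 1/d_o1 = 1/(-30.8) − 1/(29.1) = -0.06683, so d_i1 = -14.96 cm.
The intermediate image is 14.96 cm to the left of lens 1 (virtual), which is 107 − (-14.96) = 122.0 cm to the left of lens 2, so d_o2 = +122.0 cm.
Lens 2: 1/d_i2 = 1/f₂ − 1/d_o2 = 1/(6.00) − 1/(122.0) = 0.1585, so d_i2 = 6.31 cm.
The final image is real, 6.31 cm to the right of lens 2 (overall magnification ≈ -0.027).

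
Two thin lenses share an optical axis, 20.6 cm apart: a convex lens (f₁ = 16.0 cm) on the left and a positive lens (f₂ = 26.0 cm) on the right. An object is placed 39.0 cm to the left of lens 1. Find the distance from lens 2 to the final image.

Lens 1: 1/d_i1 = 1/f₁ − 1/d_o1 = 1/(16.0) − 1/(39.0) = 0.03686, so d_i1 = 27.13 cm.
The intermediate image is 27.13 cm to the right of lens 1, which lies 6.530 cm to the right of lens 2 — a virtual object — so d_o2 = −6.530 cm.
Lens 2: 1/d_i2 = 1/f₂ − 1/d_o2 = 1/(26.0) − 1/(-6.530) = 0.1916, so d_i2 = 5.22 cm.
The final image is real, 5.22 cm to the right of lens 2 (overall magnification ≈ -0.56).

5.22 cm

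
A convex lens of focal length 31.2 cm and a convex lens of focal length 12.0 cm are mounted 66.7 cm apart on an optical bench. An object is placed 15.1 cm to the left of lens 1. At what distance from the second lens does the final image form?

Lens 1: 1/d_i1 = 1/f₁ − 1/d_o1 = 1/(31.2) − 1/(15.1) = -0.03417, so d_i1 = -29.26 cm.
The intermediate image is 29.26 cm to the left of lens 1 (virtual), which is 66.7 − (-29.26) = 95.96 cm to the left of lens 2, so d_o2 = +95.96 cm.
Lens 2: 1/d_i2 = 1/f₂ − 1/d_o2 = 1/(12.0) − 1/(95.96) = 0.07291, so d_i2 = 13.7 cm.
The final image is real, 13.7 cm to the right of lens 2 (overall magnification ≈ -0.28).

13.7 cm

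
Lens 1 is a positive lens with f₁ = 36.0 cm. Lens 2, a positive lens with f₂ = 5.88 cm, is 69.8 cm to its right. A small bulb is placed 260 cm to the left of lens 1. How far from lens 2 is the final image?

7.44 cm

Lens 1: 1/d_i1 = 1/f₁ − 1/d_o1 = 1/(36.0) − 1/(260) = 0.02393, so d_i1 = 41.79 cm.
The intermediate image is 41.79 cm to the right of lens 1, which is 69.8 − (41.79) = 28.01 cm to the left of lens 2, so d_o2 = +28.01 cm.
Lens 2: 1/d_i2 = 1/f₂ − 1/d_o2 = 1/(5.88) − 1/(28.01) = 0.1344, so d_i2 = 7.44 cm.
The final image is real, 7.44 cm to the right of lens 2 (overall magnification ≈ 0.043).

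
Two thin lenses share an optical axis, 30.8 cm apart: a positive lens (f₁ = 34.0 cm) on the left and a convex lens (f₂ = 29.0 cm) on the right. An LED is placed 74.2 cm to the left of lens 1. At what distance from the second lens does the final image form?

Lens 1: 1/d_i1 = 1/f₁ − 1/d_o1 = 1/(34.0) − 1/(74.2) = 0.01593, so d_i1 = 62.76 cm.
The intermediate image is 62.76 cm to the right of lens 1, which lies 31.96 cm to the right of lens 2 — a virtual object — so d_o2 = −31.96 cm.
Lens 2: 1/d_i2 = 1/f₂ − 1/d_o2 = 1/(29.0) − 1/(-31.96) = 0.06577, so d_i2 = 15.2 cm.
The final image is real, 15.2 cm to the right of lens 2 (overall magnification ≈ -0.40).

15.2 cm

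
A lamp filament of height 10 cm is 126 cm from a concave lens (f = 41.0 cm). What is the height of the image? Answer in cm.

2.46 cm

For a concave lens, f = -41.0 cm.
1/d_i = 1/f − 1/d_o = 1/(-41.00) − 1/(126) = -0.03233, so d_i = -30.93 cm.
m = −d_i/d_o = +0.2455.
|h_i| = |m|·h_o = 0.2455 × 10 = 2.46 cm. The image is virtual, upright and reduced, on the same side as the object.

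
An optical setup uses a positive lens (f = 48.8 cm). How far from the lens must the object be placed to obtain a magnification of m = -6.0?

56.9 cm

m = −d_i/d_o ⇒ d_i = −m·d_o.
1/f = 1/d_o + 1/d_i = 1/d_o − 1/(m·d_o) = (1 − 1/m)/d_o, so d_o = f(1 − 1/m) = (48.80)(1 − 1/(-6.0)) = 56.9 cm.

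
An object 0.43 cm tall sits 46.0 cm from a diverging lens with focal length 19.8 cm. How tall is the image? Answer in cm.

0.129 cm

For a diverging lens, f = -19.8 cm.
1/d_i = 1/f − 1/d_o = 1/(-19.80) − 1/(46.0) = -0.07224, so d_i = -13.84 cm.
m = −d_i/d_o = +0.3009.
|h_i| = |m|·h_o = 0.3009 × 0.43 = 0.129 cm. The image is virtual, upright and reduced, on the same side as the object.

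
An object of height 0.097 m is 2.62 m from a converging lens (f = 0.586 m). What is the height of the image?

1/d_i = 1/f − 1/d_o = 1/(0.5860) − 1/(2.62) = 1.325, so d_i = 0.7548 m.
m = −d_i/d_o = -0.2881.
|h_i| = |m|·h_o = 0.2881 × 0.097 = 0.0279 m. The image is real, inverted and reduced, on the far side of the lens.

0.0279 m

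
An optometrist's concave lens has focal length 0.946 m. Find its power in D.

P = -1.06 D

For a concave lens, f = −0.946 m.
P = 1/f = 1/(-0.946 m) = -1.06 D.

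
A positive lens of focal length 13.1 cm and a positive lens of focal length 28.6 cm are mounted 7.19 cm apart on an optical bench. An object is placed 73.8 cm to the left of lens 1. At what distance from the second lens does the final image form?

Lens 1: 1/d_i1 = 1/f₁ − 1/d_o1 = 1/(13.1) − 1/(73.8) = 0.06279, so d_i1 = 15.93 cm.
The intermediate image is 15.93 cm to the right of lens 1, which lies 8.740 cm to the right of lens 2 — a virtual object — so d_o2 = −8.740 cm.
Lens 2: 1/d_i2 = 1/f₂ − 1/d_o2 = 1/(28.6) − 1/(-8.740) = 0.1494, so d_i2 = 6.69 cm.
The final image is real, 6.69 cm to the right of lens 2 (overall magnification ≈ -0.17).

6.69 cm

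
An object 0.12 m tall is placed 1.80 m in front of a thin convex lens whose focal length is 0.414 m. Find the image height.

1/d_i = 1/f − 1/d_o = 1/(0.4140) − 1/(1.80) = 1.860, so d_i = 0.5377 m.
m = −d_i/d_o = -0.2987.
|h_i| = |m|·h_o = 0.2987 × 0.12 = 0.0358 m. The image is real, inverted and reduced, on the far side of the lens.

0.0358 m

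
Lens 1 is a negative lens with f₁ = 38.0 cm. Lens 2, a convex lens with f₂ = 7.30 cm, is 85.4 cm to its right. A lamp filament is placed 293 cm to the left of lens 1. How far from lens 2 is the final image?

7.78 cm

Lens 1 is diverging, so f₁ = −38.0 cm.
Lens 1: 1/d_i1 = 1/f₁ − 1/d_o1 = 1/(-38.0) − 1/(293) = -0.02973, so d_i1 = -33.64 cm.
The intermediate image is 33.64 cm to the left of lens 1 (virtual), which is 85.4 − (-33.64) = 119.0 cm to the left of lens 2, so d_o2 = +119.0 cm.
Lens 2: 1/d_i2 = 1/f₂ − 1/d_o2 = 1/(7.30) − 1/(119.0) = 0.1286, so d_i2 = 7.78 cm.
The final image is real, 7.78 cm to the right of lens 2 (overall magnification ≈ -0.0075).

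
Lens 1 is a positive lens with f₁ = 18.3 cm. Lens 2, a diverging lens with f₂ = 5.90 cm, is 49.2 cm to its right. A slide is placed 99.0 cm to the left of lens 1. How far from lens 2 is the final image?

4.83 cm

Lens 1: 1/d_i1 = 1/f₁ − 1/d_o1 = 1/(18.3) − 1/(99.0) = 0.04454, so d_i1 = 22.45 cm.
The intermediate image is 22.45 cm to the right of lens 1, which is 49.2 − (22.45) = 26.75 cm to the left of lens 2, so d_o2 = +26.75 cm.
Lens 2 is diverging, so f₂ = −5.90 cm.
Lens 2: 1/d_i2 = 1/f₂ − 1/d_o2 = 1/(-5.90) − 1/(26.75) = -0.2069, so d_i2 = -4.83 cm.
The final image is virtual, 4.83 cm to the left of lens 2 (overall magnification ≈ -0.041).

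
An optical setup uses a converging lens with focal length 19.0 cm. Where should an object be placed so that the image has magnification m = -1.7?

m = −d_i/d_o ⇒ d_i = −m·d_o.
1/f = 1/d_o + 1/d_i = 1/d_o − 1/(m·d_o) = (1 − 1/m)/d_o, so d_o = f(1 − 1/m) = (19.00)(1 − 1/(-1.7)) = 30.2 cm.

30.2 cm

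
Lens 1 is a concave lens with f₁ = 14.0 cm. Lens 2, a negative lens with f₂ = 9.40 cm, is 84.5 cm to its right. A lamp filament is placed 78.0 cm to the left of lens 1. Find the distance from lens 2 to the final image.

8.56 cm

Lens 1 is diverging, so f₁ = −14.0 cm.
Lens 1: 1/d_i1 = 1/f₁ − 1/d_o1 = 1/(-14.0) − 1/(78.0) = -0.08425, so d_i1 = -11.87 cm.
The intermediate image is 11.87 cm to the left of lens 1 (virtual), which is 84.5 − (-11.87) = 96.37 cm to the left of lens 2, so d_o2 = +96.37 cm.
Lens 2 is diverging, so f₂ = −9.40 cm.
Lens 2: 1/d_i2 = 1/f₂ − 1/d_o2 = 1/(-9.40) − 1/(96.37) = -0.1168, so d_i2 = -8.56 cm.
The final image is virtual, 8.56 cm to the left of lens 2 (overall magnification ≈ 0.014).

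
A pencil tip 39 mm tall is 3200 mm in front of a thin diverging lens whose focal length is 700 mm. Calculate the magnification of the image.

m = +0.179

For a diverging lens, f = -700 mm.
1/d_i = 1/f − 1/d_o = 1/(-700.0) − 1/(3200) = -0.001741, so d_i = -574.4 mm.
m = −d_i/d_o = −(-574.4)/(3200) = +0.179.
The image is virtual, upright and reduced, on the same side as the object.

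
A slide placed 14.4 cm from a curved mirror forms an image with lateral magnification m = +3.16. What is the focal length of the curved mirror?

f = 21.1 cm (concave)

m = −d_i/d_o ⇒ d_i = −m·d_o = −(+3.16)·(14.4) = -45.50 cm.
1/f = 1/d_o + 1/d_i = 1/(14.4) + 1/(-45.50) = 0.04747, so f = 21.1 cm.
Since f is positive, the curved mirror is concave.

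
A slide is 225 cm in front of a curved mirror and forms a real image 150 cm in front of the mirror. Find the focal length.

f = 90.0 cm (concave)

Real image ⇒ d_i = +150 cm.
1/f = 1/d_o + 1/d_i = 1/(225) + 1/(150) = 0.01111, so f = 90.0 cm.
Since f is positive, the curved mirror is concave.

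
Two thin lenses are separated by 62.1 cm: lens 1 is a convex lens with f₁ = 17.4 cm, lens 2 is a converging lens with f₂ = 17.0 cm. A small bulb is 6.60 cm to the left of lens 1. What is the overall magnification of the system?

m = -0.491

Lens 1: 1/d_i1 = 1/(17.4) − 1/(6.60) = -0.09404, so d_i1 = -10.63 cm; m₁ = −d_i1/d_o1 = +1.611.
d_o2 = 62.1 − (-10.63) = 72.73 cm.
Lens 2: 1/d_i2 = 1/(17.0) − 1/(72.73) = 0.04507, so d_i2 = 22.19 cm; m₂ = −d_i2/d_o2 = -0.3050.
m = m₁·m₂ = (+1.611)(-0.3050) = -0.491.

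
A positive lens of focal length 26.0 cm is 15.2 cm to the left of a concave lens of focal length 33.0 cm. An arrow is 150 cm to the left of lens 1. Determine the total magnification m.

m = -0.413

Lens 1: 1/d_i1 = 1/(26.0) − 1/(150) = 0.03179, so d_i1 = 31.45 cm; m₁ = −d_i1/d_o1 = -0.2097.
d_o2 = 15.2 − (31.45) = -16.25 cm (virtual object).
f₂ = −33.0 cm (diverging).
Lens 2: 1/d_i2 = 1/(-33.0) − 1/(-16.25) = 0.03124, so d_i2 = 32.01 cm; m₂ = −d_i2/d_o2 = +1.970.
m = m₁·m₂ = (-0.2097)(+1.970) = -0.413.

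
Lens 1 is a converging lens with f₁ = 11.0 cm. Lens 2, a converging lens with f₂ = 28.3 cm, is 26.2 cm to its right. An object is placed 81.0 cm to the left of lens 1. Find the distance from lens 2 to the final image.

Lens 1: 1/d_i1 = 1/f₁ − 1/d_o1 = 1/(11.0) − 1/(81.0) = 0.07856, so d_i1 = 12.73 cm.
The intermediate image is 12.73 cm to the right of lens 1, which is 26.2 − (12.73) = 13.47 cm to the left of lens 2, so d_o2 = +13.47 cm.
Lens 2: 1/d_i2 = 1/f₂ − 1/d_o2 = 1/(28.3) − 1/(13.47) = -0.03890, so d_i2 = -25.7 cm.
The final image is virtual, 25.7 cm to the left of lens 2 (overall magnification ≈ -0.30).

25.7 cm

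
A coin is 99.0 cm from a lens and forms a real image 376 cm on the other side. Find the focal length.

f = 78.4 cm (converging)

Real image ⇒ d_i = +376 cm.
1/f = 1/d_o + 1/d_i = 1/(99.0) + 1/(376) = 0.01276, so f = 78.4 cm.
Since f is positive, the lens is converging.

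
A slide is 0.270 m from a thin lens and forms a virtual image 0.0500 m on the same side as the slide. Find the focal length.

f = -0.0614 m (diverging)

Virtual image ⇒ d_i = −0.0500 m.
1/f = 1/d_o + 1/d_i = 1/(0.270) + 1/(-0.0500) = -16.30, so f = -0.0614 m.
Since f is negative, the thin lens is diverging.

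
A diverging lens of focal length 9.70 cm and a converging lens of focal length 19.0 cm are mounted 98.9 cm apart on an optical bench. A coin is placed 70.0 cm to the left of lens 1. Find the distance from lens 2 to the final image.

23.1 cm

Lens 1 is diverging, so f₁ = −9.70 cm.
Lens 1: 1/d_i1 = 1/f₁ − 1/d_o1 = 1/(-9.70) − 1/(70.0) = -0.1174, so d_i1 = -8.519 cm.
The intermediate image is 8.519 cm to the left of lens 1 (virtual), which is 98.9 − (-8.519) = 107.4 cm to the left of lens 2, so d_o2 = +107.4 cm.
Lens 2: 1/d_i2 = 1/f₂ − 1/d_o2 = 1/(19.0) − 1/(107.4) = 0.04332, so d_i2 = 23.1 cm.
The final image is real, 23.1 cm to the right of lens 2 (overall magnification ≈ -0.026).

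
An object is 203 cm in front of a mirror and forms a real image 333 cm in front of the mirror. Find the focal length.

Real image ⇒ d_i = +333 cm.
1/f = 1/d_o + 1/d_i = 1/(203) + 1/(333) = 0.007929, so f = 126 cm.
Since f is positive, the mirror is concave.

f = 126 cm (concave)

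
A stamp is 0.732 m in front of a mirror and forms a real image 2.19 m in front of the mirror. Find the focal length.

f = 0.549 m (concave)

Real image ⇒ d_i = +2.19 m.
1/f = 1/d_o + 1/d_i = 1/(0.732) + 1/(2.19) = 1.823, so f = 0.549 m.
Since f is positive, the mirror is concave.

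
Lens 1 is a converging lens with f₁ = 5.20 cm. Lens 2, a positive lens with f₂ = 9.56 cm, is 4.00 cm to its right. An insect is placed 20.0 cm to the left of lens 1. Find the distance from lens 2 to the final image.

Lens 1: 1/d_i1 = 1/f₁ − 1/d_o1 = 1/(5.20) − 1/(20.0) = 0.1423, so d_i1 = 7.027 cm.
The intermediate image is 7.027 cm to the right of lens 1, which lies 3.027 cm to the right of lens 2 — a virtual object — so d_o2 = −3.027 cm.
Lens 2: 1/d_i2 = 1/f₂ − 1/d_o2 = 1/(9.56) − 1/(-3.027) = 0.4350, so d_i2 = 2.30 cm.
The final image is real, 2.30 cm to the right of lens 2 (overall magnification ≈ -0.27).

2.30 cm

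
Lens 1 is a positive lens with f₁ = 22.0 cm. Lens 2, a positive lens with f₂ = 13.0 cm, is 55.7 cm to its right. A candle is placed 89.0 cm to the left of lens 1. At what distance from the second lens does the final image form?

Lens 1: 1/d_i1 = 1/f₁ − 1/d_o1 = 1/(22.0) − 1/(89.0) = 0.03422, so d_i1 = 29.22 cm.
The intermediate image is 29.22 cm to the right of lens 1, which is 55.7 − (29.22) = 26.48 cm to the left of lens 2, so d_o2 = +26.48 cm.
Lens 2: 1/d_i2 = 1/f₂ − 1/d_o2 = 1/(13.0) − 1/(26.48) = 0.03916, so d_i2 = 25.5 cm.
The final image is real, 25.5 cm to the right of lens 2 (overall magnification ≈ 0.32).

25.5 cm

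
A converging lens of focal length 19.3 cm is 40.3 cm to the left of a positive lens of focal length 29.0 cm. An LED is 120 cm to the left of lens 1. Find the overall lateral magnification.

m = -0.475

Lens 1: 1/d_i1 = 1/(19.3) − 1/(120) = 0.04348, so d_i1 = 23.00 cm; m₁ = −d_i1/d_o1 = -0.1917.
d_o2 = 40.3 − (23.00) = 17.30 cm.
Lens 2: 1/d_i2 = 1/(29.0) − 1/(17.30) = -0.02332, so d_i2 = -42.88 cm; m₂ = −d_i2/d_o2 = +2.479.
m = m₁·m₂ = (-0.1917)(+2.479) = -0.475.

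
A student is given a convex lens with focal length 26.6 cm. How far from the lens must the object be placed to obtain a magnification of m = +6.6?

m = −d_i/d_o ⇒ d_i = −m·d_o.
1/f = 1/d_o + 1/d_i = 1/d_o − 1/(m·d_o) = (1 − 1/m)/d_o, so d_o = f(1 − 1/m) = (26.60)(1 − 1/(+6.6)) = 22.6 cm.

22.6 cm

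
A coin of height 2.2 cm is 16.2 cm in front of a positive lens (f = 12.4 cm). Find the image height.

7.18 cm

1/d_i = 1/f − 1/d_o = 1/(12.40) − 1/(16.2) = 0.01892, so d_i = 52.86 cm.
m = −d_i/d_o = -3.263.
|h_i| = |m|·h_o = 3.263 × 2.2 = 7.18 cm. The image is real, inverted and enlarged, on the far side of the lens.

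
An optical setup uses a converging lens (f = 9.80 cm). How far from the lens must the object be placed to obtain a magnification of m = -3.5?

m = −d_i/d_o ⇒ d_i = −m·d_o.
1/f = 1/d_o + 1/d_i = 1/d_o − 1/(m·d_o) = (1 − 1/m)/d_o, so d_o = f(1 − 1/m) = (9.800)(1 − 1/(-3.5)) = 12.6 cm.

12.6 cm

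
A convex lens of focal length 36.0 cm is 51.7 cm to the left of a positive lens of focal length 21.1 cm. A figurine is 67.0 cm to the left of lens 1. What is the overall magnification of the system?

Lens 1: 1/d_i1 = 1/(36.0) − 1/(67.0) = 0.01285, so d_i1 = 77.81 cm; m₁ = −d_i1/d_o1 = -1.161.
d_o2 = 51.7 − (77.81) = -26.11 cm (virtual object).
Lens 2: 1/d_i2 = 1/(21.1) − 1/(-26.11) = 0.08569, so d_i2 = 11.67 cm; m₂ = −d_i2/d_o2 = +0.4469.
m = m₁·m₂ = (-1.161)(+0.4469) = -0.519.

m = -0.519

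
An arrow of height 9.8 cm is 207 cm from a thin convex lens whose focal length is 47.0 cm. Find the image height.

1/d_i = 1/f − 1/d_o = 1/(47.00) − 1/(207) = 0.01645, so d_i = 60.81 cm.
m = −d_i/d_o = -0.2938.
|h_i| = |m|·h_o = 0.2938 × 9.8 = 2.88 cm. The image is real, inverted and reduced, on the far side of the lens.

2.88 cm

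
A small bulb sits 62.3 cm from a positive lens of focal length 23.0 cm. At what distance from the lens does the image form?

Thin-lens equation: 1/d_i = 1/f − 1/d_o = 1/(23.00) − 1/(62.3) = 0.04348 − 0.01605 = 0.02743, so d_i = 36.5 cm.
The image is real, inverted and reduced, on the far side of the lens.

36.5 cm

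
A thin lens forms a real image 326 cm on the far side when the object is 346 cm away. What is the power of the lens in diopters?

d_i = +326 cm.
1/f = 1/d_o + 1/d_i = 1/(346) + 1/(326) = 0.005958 cm⁻¹.
f = 167.9 cm = 1.679 m, so P = 1/f = +0.596 D.

P = +0.596 D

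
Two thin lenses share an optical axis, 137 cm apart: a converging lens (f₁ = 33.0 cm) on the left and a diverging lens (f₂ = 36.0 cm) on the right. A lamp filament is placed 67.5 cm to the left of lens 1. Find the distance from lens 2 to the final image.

24.0 cm

Lens 1: 1/d_i1 = 1/f₁ − 1/d_o1 = 1/(33.0) − 1/(67.5) = 0.01549, so d_i1 = 64.57 cm.
The intermediate image is 64.57 cm to the right of lens 1, which is 137 − (64.57) = 72.43 cm to the left of lens 2, so d_o2 = +72.43 cm.
Lens 2 is diverging, so f₂ = −36.0 cm.
Lens 2: 1/d_i2 = 1/f₂ − 1/d_o2 = 1/(-36.0) − 1/(72.43) = -0.04158, so d_i2 = -24.0 cm.
The final image is virtual, 24.0 cm to the left of lens 2 (overall magnification ≈ -0.32).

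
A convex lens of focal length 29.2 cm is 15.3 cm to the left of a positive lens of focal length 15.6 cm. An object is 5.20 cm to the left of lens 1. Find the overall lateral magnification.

Lens 1: 1/d_i1 = 1/(29.2) − 1/(5.20) = -0.1581, so d_i1 = -6.327 cm; m₁ = −d_i1/d_o1 = +1.217.
d_o2 = 15.3 − (-6.327) = 21.63 cm.
Lens 2: 1/d_i2 = 1/(15.6) − 1/(21.63) = 0.01787, so d_i2 = 55.96 cm; m₂ = −d_i2/d_o2 = -2.587.
m = m₁·m₂ = (+1.217)(-2.587) = -3.15.

m = -3.15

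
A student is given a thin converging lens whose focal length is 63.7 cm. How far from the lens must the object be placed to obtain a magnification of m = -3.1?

m = −d_i/d_o ⇒ d_i = −m·d_o.
1/f = 1/d_o + 1/d_i = 1/d_o − 1/(m·d_o) = (1 − 1/m)/d_o, so d_o = f(1 − 1/m) = (63.70)(1 − 1/(-3.1)) = 84.2 cm.

84.2 cm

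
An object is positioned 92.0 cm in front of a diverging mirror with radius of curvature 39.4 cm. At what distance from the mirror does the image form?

16.2 cm

f = R/2 = 39.4/2 = 19.70 cm; for a diverging mirror, f = -19.70 cm.
Mirror equation: 1/d_i = 1/f − 1/d_o = 1/(-19.70) − 1/(92.0) = -0.05076 − 0.01087 = -0.06163, so d_i = -16.2 cm.
The image is virtual, upright and reduced, behind the mirror.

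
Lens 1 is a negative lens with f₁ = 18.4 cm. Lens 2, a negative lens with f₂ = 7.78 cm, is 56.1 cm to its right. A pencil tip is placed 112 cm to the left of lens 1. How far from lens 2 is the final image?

Lens 1 is diverging, so f₁ = −18.4 cm.
Lens 1: 1/d_i1 = 1/f₁ − 1/d_o1 = 1/(-18.4) − 1/(112) = -0.06328, so d_i1 = -15.80 cm.
The intermediate image is 15.80 cm to the left of lens 1 (virtual), which is 56.1 − (-15.80) = 71.90 cm to the left of lens 2, so d_o2 = +71.90 cm.
Lens 2 is diverging, so f₂ = −7.78 cm.
Lens 2: 1/d_i2 = 1/f₂ − 1/d_o2 = 1/(-7.78) − 1/(71.90) = -0.1424, so d_i2 = -7.02 cm.
The final image is virtual, 7.02 cm to the left of lens 2 (overall magnification ≈ 0.014).

7.02 cm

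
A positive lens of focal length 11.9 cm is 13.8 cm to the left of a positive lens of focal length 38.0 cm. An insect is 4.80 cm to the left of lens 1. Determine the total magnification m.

m = +3.94

Lens 1: 1/d_i1 = 1/(11.9) − 1/(4.80) = -0.1243, so d_i1 = -8.045 cm; m₁ = −d_i1/d_o1 = +1.676.
d_o2 = 13.8 − (-8.045) = 21.84 cm.
Lens 2: 1/d_i2 = 1/(38.0) − 1/(21.84) = -0.01947, so d_i2 = -51.36 cm; m₂ = −d_i2/d_o2 = +2.351.
m = m₁·m₂ = (+1.676)(+2.351) = +3.94.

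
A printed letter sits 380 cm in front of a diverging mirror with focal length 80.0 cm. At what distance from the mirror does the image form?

66.1 cm

For a diverging mirror, f = -80.0 cm.
Mirror equation: 1/d_i = 1/f − 1/d_o = 1/(-80.00) − 1/(380) = -0.01250 − 0.002632 = -0.01513, so d_i = -66.1 cm.
The image is virtual, upright and reduced, behind the mirror.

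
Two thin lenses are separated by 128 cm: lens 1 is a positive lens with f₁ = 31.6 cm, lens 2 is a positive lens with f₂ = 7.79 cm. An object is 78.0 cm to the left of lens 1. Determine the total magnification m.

m = +0.0791

Lens 1: 1/d_i1 = 1/(31.6) − 1/(78.0) = 0.01883, so d_i1 = 53.12 cm; m₁ = −d_i1/d_o1 = -0.6810.
d_o2 = 128 − (53.12) = 74.88 cm.
Lens 2: 1/d_i2 = 1/(7.79) − 1/(74.88) = 0.1150, so d_i2 = 8.695 cm; m₂ = −d_i2/d_o2 = -0.1161.
m = m₁·m₂ = (-0.6810)(-0.1161) = +0.0791.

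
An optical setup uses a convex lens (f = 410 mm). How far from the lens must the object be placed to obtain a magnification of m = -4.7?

m = −d_i/d_o ⇒ d_i = −m·d_o.
1/f = 1/d_o + 1/d_i = 1/d_o − 1/(m·d_o) = (1 − 1/m)/d_o, so d_o = f(1 − 1/m) = (410.0)(1 − 1/(-4.7)) = 497 mm.

497 mm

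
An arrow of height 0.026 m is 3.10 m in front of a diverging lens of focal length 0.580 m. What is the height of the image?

For a diverging lens, f = -0.580 m.
1/d_i = 1/f − 1/d_o = 1/(-0.5800) − 1/(3.10) = -2.047, so d_i = -0.4886 m.
m = −d_i/d_o = +0.1576.
|h_i| = |m|·h_o = 0.1576 × 0.026 = 0.00410 m. The image is virtual, upright and reduced, on the same side as the object.

0.00410 m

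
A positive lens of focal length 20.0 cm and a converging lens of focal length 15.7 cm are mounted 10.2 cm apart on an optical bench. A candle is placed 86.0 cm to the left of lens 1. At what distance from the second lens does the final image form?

Lens 1: 1/d_i1 = 1/f₁ − 1/d_o1 = 1/(20.0) − 1/(86.0) = 0.03837, so d_i1 = 26.06 cm.
The intermediate image is 26.06 cm to the right of lens 1, which lies 15.86 cm to the right of lens 2 — a virtual object — so d_o2 = −15.86 cm.
Lens 2: 1/d_i2 = 1/f₂ − 1/d_o2 = 1/(15.7) − 1/(-15.86) = 0.1267, so d_i2 = 7.89 cm.
The final image is real, 7.89 cm to the right of lens 2 (overall magnification ≈ -0.15).

7.89 cm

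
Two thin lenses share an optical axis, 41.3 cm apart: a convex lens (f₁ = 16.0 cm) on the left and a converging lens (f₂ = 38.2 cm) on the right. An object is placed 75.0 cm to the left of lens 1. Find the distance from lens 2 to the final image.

46.4 cm

Lens 1: 1/d_i1 = 1/f₁ − 1/d_o1 = 1/(16.0) − 1/(75.0) = 0.04917, so d_i1 = 20.34 cm.
The intermediate image is 20.34 cm to the right of lens 1, which is 41.3 − (20.34) = 20.96 cm to the left of lens 2, so d_o2 = +20.96 cm.
Lens 2: 1/d_i2 = 1/f₂ − 1/d_o2 = 1/(38.2) − 1/(20.96) = -0.02153, so d_i2 = -46.4 cm.
The final image is virtual, 46.4 cm to the left of lens 2 (overall magnification ≈ -0.60).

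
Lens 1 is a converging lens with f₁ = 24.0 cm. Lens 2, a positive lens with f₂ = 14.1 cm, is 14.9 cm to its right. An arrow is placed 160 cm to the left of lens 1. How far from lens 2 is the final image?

Lens 1: 1/d_i1 = 1/f₁ − 1/d_o1 = 1/(24.0) − 1/(160) = 0.03542, so d_i1 = 28.24 cm.
The intermediate image is 28.24 cm to the right of lens 1, which lies 13.34 cm to the right of lens 2 — a virtual object — so d_o2 = −13.34 cm.
Lens 2: 1/d_i2 = 1/f₂ − 1/d_o2 = 1/(14.1) − 1/(-13.34) = 0.1459, so d_i2 = 6.85 cm.
The final image is real, 6.85 cm to the right of lens 2 (overall magnification ≈ -0.091).

6.85 cm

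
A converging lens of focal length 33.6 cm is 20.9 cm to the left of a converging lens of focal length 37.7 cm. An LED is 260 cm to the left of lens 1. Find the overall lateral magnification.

Lens 1: 1/d_i1 = 1/(33.6) − 1/(260) = 0.02592, so d_i1 = 38.59 cm; m₁ = −d_i1/d_o1 = -0.1484.
d_o2 = 20.9 − (38.59) = -17.69 cm (virtual object).
Lens 2: 1/d_i2 = 1/(37.7) − 1/(-17.69) = 0.08305, so d_i2 = 12.04 cm; m₂ = −d_i2/d_o2 = +0.6806.
m = m₁·m₂ = (-0.1484)(+0.6806) = -0.101.

m = -0.101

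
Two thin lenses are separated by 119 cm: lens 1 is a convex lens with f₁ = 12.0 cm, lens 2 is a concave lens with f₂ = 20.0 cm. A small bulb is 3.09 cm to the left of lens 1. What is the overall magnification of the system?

m = +0.188

Lens 1: 1/d_i1 = 1/(12.0) − 1/(3.09) = -0.2403, so d_i1 = -4.162 cm; m₁ = −d_i1/d_o1 = +1.347.
d_o2 = 119 − (-4.162) = 123.2 cm.
f₂ = −20.0 cm (diverging).
Lens 2: 1/d_i2 = 1/(-20.0) − 1/(123.2) = -0.05812, so d_i2 = -17.21 cm; m₂ = −d_i2/d_o2 = +0.1397.
m = m₁·m₂ = (+1.347)(+0.1397) = +0.188.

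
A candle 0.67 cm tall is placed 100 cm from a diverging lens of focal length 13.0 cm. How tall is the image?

0.0771 cm

For a diverging lens, f = -13.0 cm.
1/d_i = 1/f − 1/d_o = 1/(-13.00) − 1/(100) = -0.08692, so d_i = -11.50 cm.
m = −d_i/d_o = +0.1150.
|h_i| = |m|·h_o = 0.1150 × 0.67 = 0.0771 cm. The image is virtual, upright and reduced, on the same side as the object.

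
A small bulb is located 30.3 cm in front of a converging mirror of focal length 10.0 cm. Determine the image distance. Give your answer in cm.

14.9 cm

Mirror equation: 1/v = 1/f − 1/u = 1/(10.00) − 1/(30.3) = 0.1000 − 0.03300 = 0.06700, so v = 14.9 cm.
The image is real, inverted and reduced, in front of the mirror.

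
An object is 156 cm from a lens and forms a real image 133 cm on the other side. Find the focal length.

f = 71.8 cm (converging)

Real image ⇒ d_i = +133 cm.
1/f = 1/d_o + 1/d_i = 1/(156) + 1/(133) = 0.01393, so f = 71.8 cm.
Since f is positive, the lens is converging.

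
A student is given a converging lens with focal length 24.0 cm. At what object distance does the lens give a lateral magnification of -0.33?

m = −d_i/d_o ⇒ d_i = −m·d_o.
1/f = 1/d_o + 1/d_i = 1/d_o − 1/(m·d_o) = (1 − 1/m)/d_o, so d_o = f(1 − 1/m) = (24.00)(1 − 1/(-0.33)) = 96.7 cm.

96.7 cm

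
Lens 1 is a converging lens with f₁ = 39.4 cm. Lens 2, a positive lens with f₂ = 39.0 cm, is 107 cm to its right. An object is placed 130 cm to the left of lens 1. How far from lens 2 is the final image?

172 cm

Lens 1: 1/d_i1 = 1/f₁ − 1/d_o1 = 1/(39.4) − 1/(130) = 0.01769, so d_i1 = 56.53 cm.
The intermediate image is 56.53 cm to the right of lens 1, which is 107 − (56.53) = 50.47 cm to the left of lens 2, so d_o2 = +50.47 cm.
Lens 2: 1/d_i2 = 1/f₂ − 1/d_o2 = 1/(39.0) − 1/(50.47) = 0.005827, so d_i2 = 172 cm.
The final image is real, 172 cm to the right of lens 2 (overall magnification ≈ 1.5).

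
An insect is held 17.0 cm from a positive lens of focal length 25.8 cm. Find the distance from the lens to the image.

49.8 cm

Lens equation: 1/s_i = 1/f − 1/s_o = 1/(25.80) − 1/(17.0) = 0.03876 − 0.05882 = -0.02006, so s_i = -49.8 cm.
The image is virtual, upright and enlarged, on the same side as the object.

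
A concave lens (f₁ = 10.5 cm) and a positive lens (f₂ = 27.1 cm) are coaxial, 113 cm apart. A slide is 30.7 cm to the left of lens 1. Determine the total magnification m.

m = -0.0737

f₁ = −10.5 cm (diverging).
Lens 1: 1/d_i1 = 1/(-10.5) − 1/(30.7) = -0.1278, so d_i1 = -7.824 cm; m₁ = −d_i1/d_o1 = +0.2549.
d_o2 = 113 − (-7.824) = 120.8 cm.
Lens 2: 1/d_i2 = 1/(27.1) − 1/(120.8) = 0.02862, so d_i2 = 34.94 cm; m₂ = −d_i2/d_o2 = -0.2892.
m = m₁·m₂ = (+0.2549)(-0.2892) = -0.0737.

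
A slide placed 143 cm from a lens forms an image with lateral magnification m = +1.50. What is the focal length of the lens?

f = 429 cm (converging)

m = −d_i/d_o ⇒ d_i = −m·d_o = −(+1.50)·(143) = -214.5 cm.
1/f = 1/d_o + 1/d_i = 1/(143) + 1/(-214.5) = 0.002331, so f = 429 cm.
Since f is positive, the lens is converging.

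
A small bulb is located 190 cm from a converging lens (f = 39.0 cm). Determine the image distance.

Thin-lens equation: 1/q = 1/f − 1/p = 1/(39.00) − 1/(190) = 0.02564 − 0.005263 = 0.02038, so q = 49.1 cm.
The image is real, inverted and reduced, on the far side of the lens.

49.1 cm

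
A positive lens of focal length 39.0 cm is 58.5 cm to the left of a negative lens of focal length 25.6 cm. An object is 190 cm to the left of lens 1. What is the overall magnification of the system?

Lens 1: 1/d_i1 = 1/(39.0) − 1/(190) = 0.02038, so d_i1 = 49.07 cm; m₁ = −d_i1/d_o1 = -0.2583.
d_o2 = 58.5 − (49.07) = 9.430 cm.
f₂ = −25.6 cm (diverging).
Lens 2: 1/d_i2 = 1/(-25.6) − 1/(9.430) = -0.1451, so d_i2 = -6.891 cm; m₂ = −d_i2/d_o2 = +0.7308.
m = m₁·m₂ = (-0.2583)(+0.7308) = -0.189.

m = -0.189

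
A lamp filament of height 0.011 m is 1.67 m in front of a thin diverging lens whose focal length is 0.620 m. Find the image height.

For a diverging lens, f = -0.620 m.
1/d_i = 1/f − 1/d_o = 1/(-0.6200) − 1/(1.67) = -2.212, so d_i = -0.4521 m.
m = −d_i/d_o = +0.2707.
|h_i| = |m|·h_o = 0.2707 × 0.011 = 0.00298 m. The image is virtual, upright and reduced, on the same side as the object.

0.00298 m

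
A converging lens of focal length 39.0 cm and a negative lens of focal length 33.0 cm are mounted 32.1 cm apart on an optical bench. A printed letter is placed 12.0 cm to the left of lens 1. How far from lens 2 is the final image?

Lens 1: 1/d_i1 = 1/f₁ − 1/d_o1 = 1/(39.0) − 1/(12.0) = -0.05769, so d_i1 = -17.33 cm.
The intermediate image is 17.33 cm to the left of lens 1 (virtual), which is 32.1 − (-17.33) = 49.43 cm to the left of lens 2, so d_o2 = +49.43 cm.
Lens 2 is diverging, so f₂ = −33.0 cm.
Lens 2: 1/d_i2 = 1/f₂ − 1/d_o2 = 1/(-33.0) − 1/(49.43) = -0.05053, so d_i2 = -19.8 cm.
The final image is virtual, 19.8 cm to the left of lens 2 (overall magnification ≈ 0.58).

19.8 cm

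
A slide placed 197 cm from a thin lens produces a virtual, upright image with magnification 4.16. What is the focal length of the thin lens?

f = 259 cm (converging)

m = −d_i/d_o ⇒ d_i = −m·d_o = −(+4.16)·(197) = -819.5 cm.
1/f = 1/d_o + 1/d_i = 1/(197) + 1/(-819.5) = 0.003856, so f = 259 cm.
Since f is positive, the thin lens is converging.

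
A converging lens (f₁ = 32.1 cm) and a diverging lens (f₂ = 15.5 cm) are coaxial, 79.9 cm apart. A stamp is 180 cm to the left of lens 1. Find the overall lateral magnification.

Lens 1: 1/d_i1 = 1/(32.1) − 1/(180) = 0.02560, so d_i1 = 39.07 cm; m₁ = −d_i1/d_o1 = -0.2171.
d_o2 = 79.9 − (39.07) = 40.83 cm.
f₂ = −15.5 cm (diverging).
Lens 2: 1/d_i2 = 1/(-15.5) − 1/(40.83) = -0.08901, so d_i2 = -11.23 cm; m₂ = −d_i2/d_o2 = +0.2752.
m = m₁·m₂ = (-0.2171)(+0.2752) = -0.0597.

m = -0.0597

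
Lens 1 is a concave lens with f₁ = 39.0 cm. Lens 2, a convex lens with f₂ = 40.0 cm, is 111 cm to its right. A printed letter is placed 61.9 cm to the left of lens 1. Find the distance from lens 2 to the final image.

Lens 1 is diverging, so f₁ = −39.0 cm.
Lens 1: 1/d_i1 = 1/f₁ − 1/d_o1 = 1/(-39.0) − 1/(61.9) = -0.04180, so d_i1 = -23.93 cm.
The intermediate image is 23.93 cm to the left of lens 1 (virtual), which is 111 − (-23.93) = 134.9 cm to the left of lens 2, so d_o2 = +134.9 cm.
Lens 2: 1/d_i2 = 1/f₂ − 1/d_o2 = 1/(40.0) − 1/(134.9) = 0.01759, so d_i2 = 56.9 cm.
The final image is real, 56.9 cm to the right of lens 2 (overall magnification ≈ -0.16).

56.9 cm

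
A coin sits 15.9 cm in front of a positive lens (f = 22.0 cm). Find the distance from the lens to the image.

Thin-lens equation: 1/s_i = 1/f − 1/s_o = 1/(22.00) − 1/(15.9) = 0.04545 − 0.06289 = -0.01744, so s_i = -57.3 cm.
The image is virtual, upright and enlarged, on the same side as the object.

57.3 cm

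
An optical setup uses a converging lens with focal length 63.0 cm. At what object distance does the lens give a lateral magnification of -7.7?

m = −d_i/d_o ⇒ d_i = −m·d_o.
1/f = 1/d_o + 1/d_i = 1/d_o − 1/(m·d_o) = (1 − 1/m)/d_o, so d_o = f(1 − 1/m) = (63.00)(1 − 1/(-7.7)) = 71.2 cm.

71.2 cm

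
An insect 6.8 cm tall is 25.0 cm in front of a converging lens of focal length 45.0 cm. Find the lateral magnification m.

m = +2.25

1/d_i = 1/f − 1/d_o = 1/(45.00) − 1/(25.0) = -0.01778, so d_i = -56.25 cm.
m = −d_i/d_o = −(-56.25)/(25.0) = +2.25.
The image is virtual, upright and enlarged, on the same side as the object.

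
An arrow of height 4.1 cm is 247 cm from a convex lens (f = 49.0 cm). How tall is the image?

1/d_i = 1/f − 1/d_o = 1/(49.00) − 1/(247) = 0.01636, so d_i = 61.13 cm.
m = −d_i/d_o = -0.2475.
|h_i| = |m|·h_o = 0.2475 × 4.1 = 1.01 cm. The image is real, inverted and reduced, on the far side of the lens.

1.01 cm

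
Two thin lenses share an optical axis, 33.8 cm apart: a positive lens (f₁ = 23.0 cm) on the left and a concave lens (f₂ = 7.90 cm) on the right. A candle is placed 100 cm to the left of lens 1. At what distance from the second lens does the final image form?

2.62 cm

Lens 1: 1/d_i1 = 1/f₁ − 1/d_o1 = 1/(23.0) − 1/(100) = 0.03348, so d_i1 = 29.87 cm.
The intermediate image is 29.87 cm to the right of lens 1, which is 33.8 − (29.87) = 3.930 cm to the left of lens 2, so d_o2 = +3.930 cm.
Lens 2 is diverging, so f₂ = −7.90 cm.
Lens 2: 1/d_i2 = 1/f₂ − 1/d_o2 = 1/(-7.90) − 1/(3.930) = -0.3810, so d_i2 = -2.62 cm.
The final image is virtual, 2.62 cm to the left of lens 2 (overall magnification ≈ -0.20).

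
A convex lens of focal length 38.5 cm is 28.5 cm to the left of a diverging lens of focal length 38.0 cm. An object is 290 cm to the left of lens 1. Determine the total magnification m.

Lens 1: 1/d_i1 = 1/(38.5) − 1/(290) = 0.02253, so d_i1 = 44.39 cm; m₁ = −d_i1/d_o1 = -0.1531.
d_o2 = 28.5 − (44.39) = -15.89 cm (virtual object).
f₂ = −38.0 cm (diverging).
Lens 2: 1/d_i2 = 1/(-38.0) − 1/(-15.89) = 0.03662, so d_i2 = 27.31 cm; m₂ = −d_i2/d_o2 = +1.719.
m = m₁·m₂ = (-0.1531)(+1.719) = -0.263.

m = -0.263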